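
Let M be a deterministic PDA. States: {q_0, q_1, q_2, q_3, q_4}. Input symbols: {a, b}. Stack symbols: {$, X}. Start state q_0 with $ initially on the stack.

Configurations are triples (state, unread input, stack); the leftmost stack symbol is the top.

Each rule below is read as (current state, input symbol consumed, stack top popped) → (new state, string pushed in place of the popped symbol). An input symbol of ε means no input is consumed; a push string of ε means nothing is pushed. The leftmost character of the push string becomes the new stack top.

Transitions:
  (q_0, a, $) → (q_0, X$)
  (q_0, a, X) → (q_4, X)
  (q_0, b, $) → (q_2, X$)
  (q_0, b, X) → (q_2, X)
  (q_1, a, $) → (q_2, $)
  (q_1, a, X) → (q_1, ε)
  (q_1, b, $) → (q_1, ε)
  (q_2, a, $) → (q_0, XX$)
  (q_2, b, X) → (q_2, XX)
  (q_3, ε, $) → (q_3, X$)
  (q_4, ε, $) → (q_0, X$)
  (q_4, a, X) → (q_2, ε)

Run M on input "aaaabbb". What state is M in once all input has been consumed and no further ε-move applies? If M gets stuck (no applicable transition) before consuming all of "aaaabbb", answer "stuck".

q_2

(q_0, aaaabbb, $)
  read a, top $: go to q_0, push X$ → (q_0, aaabbb, X$)
  read a, top X: go to q_4, push X → (q_4, aabbb, X$)
  read a, top X: go to q_2, push ε → (q_2, abbb, $)
  read a, top $: go to q_0, push XX$ → (q_0, bbb, XX$)
  read b, top X: go to q_2, push X → (q_2, bb, XX$)
  read b, top X: go to q_2, push XX → (q_2, b, XXX$)
  read b, top X: go to q_2, push XX → (q_2, ε, XXXX$)
All input consumed; M is in state q_2.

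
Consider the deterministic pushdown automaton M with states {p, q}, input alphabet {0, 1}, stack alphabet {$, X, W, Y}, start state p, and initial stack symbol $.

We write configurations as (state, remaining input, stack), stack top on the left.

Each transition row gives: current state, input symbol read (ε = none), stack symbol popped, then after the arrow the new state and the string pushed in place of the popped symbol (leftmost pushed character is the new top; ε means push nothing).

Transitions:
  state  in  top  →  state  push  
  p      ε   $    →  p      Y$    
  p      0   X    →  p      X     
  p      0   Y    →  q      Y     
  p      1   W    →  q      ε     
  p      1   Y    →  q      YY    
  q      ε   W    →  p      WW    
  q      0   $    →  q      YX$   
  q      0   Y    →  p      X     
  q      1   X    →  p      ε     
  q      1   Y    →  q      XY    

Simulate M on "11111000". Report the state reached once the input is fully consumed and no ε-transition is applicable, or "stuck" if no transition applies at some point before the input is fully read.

(p, 11111000, $)
  ε-move, top $: go to p, push Y$ → (p, 11111000, Y$)
  read 1, top Y: go to q, push YY → (q, 1111000, YY$)
  read 1, top Y: go to q, push XY → (q, 111000, XYY$)
  read 1, top X: go to p, push ε → (p, 11000, YY$)
  read 1, top Y: go to q, push YY → (q, 1000, YYY$)
  read 1, top Y: go to q, push XY → (q, 000, XYYY$)
No transition for (q, 0, top X); M blocks with input 000 remaining.

stuck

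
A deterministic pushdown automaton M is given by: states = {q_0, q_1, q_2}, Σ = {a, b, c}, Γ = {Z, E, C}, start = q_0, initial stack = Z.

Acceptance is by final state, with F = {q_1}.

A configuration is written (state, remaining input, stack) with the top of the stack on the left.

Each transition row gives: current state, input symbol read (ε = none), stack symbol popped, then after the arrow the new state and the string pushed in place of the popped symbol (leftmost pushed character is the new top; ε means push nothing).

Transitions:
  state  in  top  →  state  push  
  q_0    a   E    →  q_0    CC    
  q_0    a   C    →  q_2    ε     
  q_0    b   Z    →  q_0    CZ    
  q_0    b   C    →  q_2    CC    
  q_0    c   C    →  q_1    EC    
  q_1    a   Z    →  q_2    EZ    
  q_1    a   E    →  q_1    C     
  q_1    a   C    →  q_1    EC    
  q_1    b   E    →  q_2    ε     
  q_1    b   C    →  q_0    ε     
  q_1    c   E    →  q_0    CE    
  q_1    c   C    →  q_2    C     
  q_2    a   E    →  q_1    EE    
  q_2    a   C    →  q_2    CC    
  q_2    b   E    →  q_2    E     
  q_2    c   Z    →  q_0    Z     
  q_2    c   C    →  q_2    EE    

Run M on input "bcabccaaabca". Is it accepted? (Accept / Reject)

Reject

(q_0, bcabccaaabca, Z) ⊢ (q_0, cabccaaabca, CZ) ⊢ (q_1, abccaaabca, ECZ) ⊢ (q_1, bccaaabca, CCZ) ⊢ (q_0, ccaaabca, CZ) ⊢ (q_1, caaabca, ECZ) ⊢ (q_0, aaabca, CECZ) ⊢ (q_2, aabca, ECZ) ⊢ (q_1, abca, EECZ) ⊢ (q_1, bca, CECZ) ⊢ (q_0, ca, ECZ)
No transition applies at (q_0, ca, ECZ); input not fully consumed.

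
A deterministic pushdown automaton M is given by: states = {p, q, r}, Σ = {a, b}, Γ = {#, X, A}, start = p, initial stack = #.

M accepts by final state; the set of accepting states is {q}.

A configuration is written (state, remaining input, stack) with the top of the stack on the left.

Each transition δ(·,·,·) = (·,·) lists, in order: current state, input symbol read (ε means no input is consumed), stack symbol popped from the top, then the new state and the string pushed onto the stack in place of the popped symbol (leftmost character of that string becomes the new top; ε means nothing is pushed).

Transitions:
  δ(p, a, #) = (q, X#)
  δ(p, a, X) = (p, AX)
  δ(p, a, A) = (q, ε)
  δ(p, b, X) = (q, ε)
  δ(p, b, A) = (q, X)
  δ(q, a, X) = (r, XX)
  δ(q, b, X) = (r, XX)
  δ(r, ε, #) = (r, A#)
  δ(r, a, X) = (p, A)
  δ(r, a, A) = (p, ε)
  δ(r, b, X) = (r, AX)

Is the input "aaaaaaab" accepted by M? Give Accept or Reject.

Reject

(p, aaaaaaab, #) ⊢ (q, aaaaaab, X#) ⊢ (r, aaaaab, XX#) ⊢ (p, aaaab, AX#) ⊢ (q, aaab, X#) ⊢ (r, aab, XX#) ⊢ (p, ab, AX#) ⊢ (q, b, X#) ⊢ (r, ε, XX#)
All input consumed; state r ∉ F and no further ε-move applies.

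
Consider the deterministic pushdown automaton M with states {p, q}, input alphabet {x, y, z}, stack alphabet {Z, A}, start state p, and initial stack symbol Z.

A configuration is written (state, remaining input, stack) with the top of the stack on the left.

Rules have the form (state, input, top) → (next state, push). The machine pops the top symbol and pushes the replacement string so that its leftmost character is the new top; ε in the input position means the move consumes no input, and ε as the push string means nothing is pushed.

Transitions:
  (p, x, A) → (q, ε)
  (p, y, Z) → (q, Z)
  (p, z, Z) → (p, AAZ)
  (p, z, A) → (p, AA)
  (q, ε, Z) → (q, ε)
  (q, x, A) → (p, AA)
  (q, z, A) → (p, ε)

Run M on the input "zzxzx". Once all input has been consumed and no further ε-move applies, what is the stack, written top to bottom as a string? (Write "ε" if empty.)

ε

(p, zzxzx, Z) ⊢ (p, zxzx, AAZ) ⊢ (p, xzx, AAAZ) ⊢ (q, zx, AAZ) ⊢ (p, x, AZ) ⊢ (q, ε, Z) ⊢ (q, ε, ε)
All input consumed in state q with stack ε.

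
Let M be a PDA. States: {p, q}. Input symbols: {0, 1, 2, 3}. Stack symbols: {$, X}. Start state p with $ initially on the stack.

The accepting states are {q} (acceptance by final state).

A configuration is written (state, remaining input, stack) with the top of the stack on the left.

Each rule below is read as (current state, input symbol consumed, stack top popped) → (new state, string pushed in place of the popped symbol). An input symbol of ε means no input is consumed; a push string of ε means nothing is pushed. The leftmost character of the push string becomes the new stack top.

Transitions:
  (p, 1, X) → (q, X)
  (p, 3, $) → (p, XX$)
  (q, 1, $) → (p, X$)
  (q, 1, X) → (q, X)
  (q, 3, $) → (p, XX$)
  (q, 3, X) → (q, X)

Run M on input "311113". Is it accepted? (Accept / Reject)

One accepting computation: (p, 311113, $) ⊢ (p, 11113, XX$) ⊢ (q, 1113, XX$) ⊢ (q, 113, XX$) ⊢ (q, 13, XX$) ⊢ (q, 3, XX$) ⊢ (q, ε, XX$)
All input consumed and state q ∈ F.

Accept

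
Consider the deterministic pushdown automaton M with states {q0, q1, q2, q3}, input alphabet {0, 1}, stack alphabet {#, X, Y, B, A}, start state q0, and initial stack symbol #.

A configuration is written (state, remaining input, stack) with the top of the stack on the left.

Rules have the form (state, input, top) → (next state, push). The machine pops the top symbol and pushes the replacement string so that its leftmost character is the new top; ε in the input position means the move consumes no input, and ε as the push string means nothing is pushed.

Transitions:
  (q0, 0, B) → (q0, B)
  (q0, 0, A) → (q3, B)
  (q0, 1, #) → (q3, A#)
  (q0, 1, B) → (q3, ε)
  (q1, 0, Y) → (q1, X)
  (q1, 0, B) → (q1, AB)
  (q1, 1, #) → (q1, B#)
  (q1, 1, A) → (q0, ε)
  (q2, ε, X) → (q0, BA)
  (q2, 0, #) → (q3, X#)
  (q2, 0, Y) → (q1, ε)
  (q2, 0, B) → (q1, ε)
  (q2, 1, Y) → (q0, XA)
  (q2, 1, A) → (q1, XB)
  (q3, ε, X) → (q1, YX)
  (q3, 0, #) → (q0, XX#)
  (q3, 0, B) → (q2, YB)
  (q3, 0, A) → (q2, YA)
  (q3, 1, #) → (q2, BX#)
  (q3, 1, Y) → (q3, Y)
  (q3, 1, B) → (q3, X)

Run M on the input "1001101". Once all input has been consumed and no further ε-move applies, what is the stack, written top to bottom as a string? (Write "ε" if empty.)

XAA#

(q0, 1001101, #)
  read 1, top #: go to q3, push A# → (q3, 001101, A#)
  read 0, top A: go to q2, push YA → (q2, 01101, YA#)
  read 0, top Y: go to q1, push ε → (q1, 1101, A#)
  read 1, top A: go to q0, push ε → (q0, 101, #)
  read 1, top #: go to q3, push A# → (q3, 01, A#)
  read 0, top A: go to q2, push YA → (q2, 1, YA#)
  read 1, top Y: go to q0, push XA → (q0, ε, XAA#)
All input consumed in state q0 with stack XAA#.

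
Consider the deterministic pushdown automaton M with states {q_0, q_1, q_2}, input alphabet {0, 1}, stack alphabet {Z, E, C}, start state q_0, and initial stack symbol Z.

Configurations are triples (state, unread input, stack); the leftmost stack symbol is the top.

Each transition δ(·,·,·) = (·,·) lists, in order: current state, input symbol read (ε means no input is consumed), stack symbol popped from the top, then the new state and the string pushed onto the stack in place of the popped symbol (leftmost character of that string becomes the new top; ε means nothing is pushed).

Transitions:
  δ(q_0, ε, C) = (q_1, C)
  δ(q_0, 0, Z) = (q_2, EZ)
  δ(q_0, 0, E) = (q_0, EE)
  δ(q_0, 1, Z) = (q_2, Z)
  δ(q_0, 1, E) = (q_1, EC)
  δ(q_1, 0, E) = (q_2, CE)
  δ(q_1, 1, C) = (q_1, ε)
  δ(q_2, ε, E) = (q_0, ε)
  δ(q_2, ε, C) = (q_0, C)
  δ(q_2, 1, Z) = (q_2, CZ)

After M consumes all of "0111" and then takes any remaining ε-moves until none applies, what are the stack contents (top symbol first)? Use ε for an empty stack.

Z

(q_0, 0111, Z)
  read 0, top Z: go to q_2, push EZ → (q_2, 111, EZ)
  ε-move, top E: go to q_0, push ε → (q_0, 111, Z)
  read 1, top Z: go to q_2, push Z → (q_2, 11, Z)
  read 1, top Z: go to q_2, push CZ → (q_2, 1, CZ)
  ε-move, top C: go to q_0, push C → (q_0, 1, CZ)
  ε-move, top C: go to q_1, push C → (q_1, 1, CZ)
  read 1, top C: go to q_1, push ε → (q_1, ε, Z)
All input consumed in state q_1 with stack Z.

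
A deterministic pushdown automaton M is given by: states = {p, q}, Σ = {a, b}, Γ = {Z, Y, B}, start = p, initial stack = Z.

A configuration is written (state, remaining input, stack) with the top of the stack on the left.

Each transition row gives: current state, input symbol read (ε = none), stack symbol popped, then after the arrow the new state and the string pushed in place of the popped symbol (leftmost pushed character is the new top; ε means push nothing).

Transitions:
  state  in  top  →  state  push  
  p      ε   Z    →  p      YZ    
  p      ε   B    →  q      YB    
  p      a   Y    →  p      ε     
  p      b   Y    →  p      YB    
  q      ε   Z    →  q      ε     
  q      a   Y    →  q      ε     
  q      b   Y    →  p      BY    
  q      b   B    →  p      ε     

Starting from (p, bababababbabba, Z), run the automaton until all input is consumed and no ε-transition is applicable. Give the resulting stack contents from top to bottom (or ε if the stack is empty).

(p, bababababbabba, Z) ⊢ (p, bababababbabba, YZ) ⊢ (p, ababababbabba, YBZ) ⊢ (p, babababbabba, BZ) ⊢ (q, babababbabba, YBZ) ⊢ (p, abababbabba, BYBZ) ⊢ (q, abababbabba, YBYBZ) ⊢ (q, bababbabba, BYBZ) ⊢ (p, ababbabba, YBZ) ⊢ (p, babbabba, BZ) ⊢ (q, babbabba, YBZ) ⊢ (p, abbabba, BYBZ) ⊢ (q, abbabba, YBYBZ) ⊢ (q, bbabba, BYBZ) ⊢ (p, babba, YBZ) ⊢ (p, abba, YBBZ) ⊢ (p, bba, BBZ) ⊢ (q, bba, YBBZ) ⊢ (p, ba, BYBBZ) ⊢ (q, ba, YBYBBZ) ⊢ (p, a, BYBYBBZ) ⊢ (q, a, YBYBYBBZ) ⊢ (q, ε, BYBYBBZ)
All input consumed in state q with stack BYBYBBZ.

BYBYBBZ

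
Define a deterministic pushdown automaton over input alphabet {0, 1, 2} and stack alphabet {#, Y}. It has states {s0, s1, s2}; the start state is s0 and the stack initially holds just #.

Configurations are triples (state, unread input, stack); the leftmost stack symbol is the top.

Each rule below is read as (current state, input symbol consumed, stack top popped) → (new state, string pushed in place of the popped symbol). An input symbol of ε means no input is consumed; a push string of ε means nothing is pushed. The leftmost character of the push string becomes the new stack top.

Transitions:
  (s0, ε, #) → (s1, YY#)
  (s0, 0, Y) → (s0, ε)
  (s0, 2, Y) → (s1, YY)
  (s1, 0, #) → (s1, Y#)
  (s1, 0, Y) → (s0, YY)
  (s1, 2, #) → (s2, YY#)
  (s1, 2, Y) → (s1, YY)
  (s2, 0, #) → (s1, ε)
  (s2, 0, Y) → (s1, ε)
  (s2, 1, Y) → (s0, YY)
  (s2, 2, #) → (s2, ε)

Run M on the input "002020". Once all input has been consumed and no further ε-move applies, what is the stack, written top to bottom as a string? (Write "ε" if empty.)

YYYYYY#

(s0, 002020, #)
  ε-move, top #: go to s1, push YY# → (s1, 002020, YY#)
  read 0, top Y: go to s0, push YY → (s0, 02020, YYY#)
  read 0, top Y: go to s0, push ε → (s0, 2020, YY#)
  read 2, top Y: go to s1, push YY → (s1, 020, YYY#)
  read 0, top Y: go to s0, push YY → (s0, 20, YYYY#)
  read 2, top Y: go to s1, push YY → (s1, 0, YYYYY#)
  read 0, top Y: go to s0, push YY → (s0, ε, YYYYYY#)
All input consumed in state s0 with stack YYYYYY#.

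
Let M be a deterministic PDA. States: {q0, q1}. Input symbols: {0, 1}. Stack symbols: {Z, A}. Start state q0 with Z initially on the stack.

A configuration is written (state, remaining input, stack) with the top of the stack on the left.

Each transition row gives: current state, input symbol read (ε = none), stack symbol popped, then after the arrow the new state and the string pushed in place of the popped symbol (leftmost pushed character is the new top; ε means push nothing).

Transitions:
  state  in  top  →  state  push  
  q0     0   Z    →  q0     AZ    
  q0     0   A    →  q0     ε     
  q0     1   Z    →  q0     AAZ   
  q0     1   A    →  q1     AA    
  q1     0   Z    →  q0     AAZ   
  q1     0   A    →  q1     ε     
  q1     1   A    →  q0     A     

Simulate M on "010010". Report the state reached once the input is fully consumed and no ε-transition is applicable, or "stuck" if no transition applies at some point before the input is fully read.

stuck

(q0, 010010, Z) ⊢ (q0, 10010, AZ) ⊢ (q1, 0010, AAZ) ⊢ (q1, 010, AZ) ⊢ (q1, 10, Z)
No transition for (q1, 1, top Z); M blocks with input 10 remaining.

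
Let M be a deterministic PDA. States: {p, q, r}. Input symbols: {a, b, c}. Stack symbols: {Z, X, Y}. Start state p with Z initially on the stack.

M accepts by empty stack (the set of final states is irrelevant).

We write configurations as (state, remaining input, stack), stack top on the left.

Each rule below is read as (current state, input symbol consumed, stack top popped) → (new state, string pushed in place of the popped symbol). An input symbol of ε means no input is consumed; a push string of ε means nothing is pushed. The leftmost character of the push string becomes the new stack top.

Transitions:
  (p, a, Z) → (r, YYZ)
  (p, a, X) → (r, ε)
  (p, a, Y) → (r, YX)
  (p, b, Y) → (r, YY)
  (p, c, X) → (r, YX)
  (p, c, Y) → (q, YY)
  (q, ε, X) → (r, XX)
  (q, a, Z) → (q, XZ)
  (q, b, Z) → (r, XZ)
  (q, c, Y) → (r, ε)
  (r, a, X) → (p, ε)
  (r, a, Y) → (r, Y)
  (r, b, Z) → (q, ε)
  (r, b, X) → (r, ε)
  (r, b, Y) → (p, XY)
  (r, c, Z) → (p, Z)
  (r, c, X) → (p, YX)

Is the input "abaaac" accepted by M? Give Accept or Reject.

(p, abaaac, Z)
  read a, top Z: go to r, push YYZ → (r, baaac, YYZ)
  read b, top Y: go to p, push XY → (p, aaac, XYYZ)
  read a, top X: go to r, push ε → (r, aac, YYZ)
  read a, top Y: go to r, push Y → (r, ac, YYZ)
  read a, top Y: go to r, push Y → (r, c, YYZ)
No transition applies at (r, c, YYZ); input not fully consumed.

Reject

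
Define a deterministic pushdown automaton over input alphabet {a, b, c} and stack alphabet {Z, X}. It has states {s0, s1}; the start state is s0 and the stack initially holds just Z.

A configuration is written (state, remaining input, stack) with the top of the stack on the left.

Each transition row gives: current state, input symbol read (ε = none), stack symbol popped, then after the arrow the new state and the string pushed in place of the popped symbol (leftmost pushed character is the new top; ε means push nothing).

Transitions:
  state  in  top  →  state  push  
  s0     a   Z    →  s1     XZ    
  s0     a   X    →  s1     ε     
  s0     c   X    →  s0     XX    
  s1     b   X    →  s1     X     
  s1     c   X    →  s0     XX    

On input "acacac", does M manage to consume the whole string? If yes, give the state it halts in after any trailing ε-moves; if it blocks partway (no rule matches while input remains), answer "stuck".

(s0, acacac, Z) ⊢ (s1, cacac, XZ) ⊢ (s0, acac, XXZ) ⊢ (s1, cac, XZ) ⊢ (s0, ac, XXZ) ⊢ (s1, c, XZ) ⊢ (s0, ε, XXZ)
All input consumed; M is in state s0.

s0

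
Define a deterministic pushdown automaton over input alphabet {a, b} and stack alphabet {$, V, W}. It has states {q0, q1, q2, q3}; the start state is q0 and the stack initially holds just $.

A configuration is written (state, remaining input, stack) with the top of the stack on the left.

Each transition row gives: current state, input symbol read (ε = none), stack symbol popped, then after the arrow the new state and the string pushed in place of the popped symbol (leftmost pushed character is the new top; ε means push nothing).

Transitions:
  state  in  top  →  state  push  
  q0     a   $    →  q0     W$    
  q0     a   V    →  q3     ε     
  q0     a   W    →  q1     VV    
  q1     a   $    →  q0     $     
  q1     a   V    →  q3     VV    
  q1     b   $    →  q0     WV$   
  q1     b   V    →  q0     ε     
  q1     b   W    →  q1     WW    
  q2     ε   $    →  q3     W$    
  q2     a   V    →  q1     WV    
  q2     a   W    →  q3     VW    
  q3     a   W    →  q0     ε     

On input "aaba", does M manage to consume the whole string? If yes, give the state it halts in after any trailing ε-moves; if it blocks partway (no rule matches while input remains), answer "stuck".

q3

(q0, aaba, $)
  read a, top $: go to q0, push W$ → (q0, aba, W$)
  read a, top W: go to q1, push VV → (q1, ba, VV$)
  read b, top V: go to q0, push ε → (q0, a, V$)
  read a, top V: go to q3, push ε → (q3, ε, $)
All input consumed; M is in state q3.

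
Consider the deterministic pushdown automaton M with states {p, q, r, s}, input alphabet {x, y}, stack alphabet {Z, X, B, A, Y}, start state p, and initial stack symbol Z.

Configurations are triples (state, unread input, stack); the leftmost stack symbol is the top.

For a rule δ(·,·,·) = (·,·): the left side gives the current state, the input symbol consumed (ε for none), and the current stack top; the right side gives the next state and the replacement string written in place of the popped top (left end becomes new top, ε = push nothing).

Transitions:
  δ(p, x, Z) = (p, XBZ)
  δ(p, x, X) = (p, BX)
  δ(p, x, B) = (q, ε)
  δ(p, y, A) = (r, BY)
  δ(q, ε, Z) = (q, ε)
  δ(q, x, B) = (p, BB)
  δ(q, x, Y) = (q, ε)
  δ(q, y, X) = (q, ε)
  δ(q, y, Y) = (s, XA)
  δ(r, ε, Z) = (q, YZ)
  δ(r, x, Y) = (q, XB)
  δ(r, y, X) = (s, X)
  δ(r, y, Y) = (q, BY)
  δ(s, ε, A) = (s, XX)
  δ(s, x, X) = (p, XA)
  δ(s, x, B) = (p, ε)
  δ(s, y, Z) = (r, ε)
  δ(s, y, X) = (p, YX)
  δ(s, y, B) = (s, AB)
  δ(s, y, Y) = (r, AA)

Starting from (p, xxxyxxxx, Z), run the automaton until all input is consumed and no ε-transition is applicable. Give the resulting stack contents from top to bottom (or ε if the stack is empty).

(p, xxxyxxxx, Z) ⊢ (p, xxyxxxx, XBZ) ⊢ (p, xyxxxx, BXBZ) ⊢ (q, yxxxx, XBZ) ⊢ (q, xxxx, BZ) ⊢ (p, xxx, BBZ) ⊢ (q, xx, BZ) ⊢ (p, x, BBZ) ⊢ (q, ε, BZ)
All input consumed in state q with stack BZ.

BZ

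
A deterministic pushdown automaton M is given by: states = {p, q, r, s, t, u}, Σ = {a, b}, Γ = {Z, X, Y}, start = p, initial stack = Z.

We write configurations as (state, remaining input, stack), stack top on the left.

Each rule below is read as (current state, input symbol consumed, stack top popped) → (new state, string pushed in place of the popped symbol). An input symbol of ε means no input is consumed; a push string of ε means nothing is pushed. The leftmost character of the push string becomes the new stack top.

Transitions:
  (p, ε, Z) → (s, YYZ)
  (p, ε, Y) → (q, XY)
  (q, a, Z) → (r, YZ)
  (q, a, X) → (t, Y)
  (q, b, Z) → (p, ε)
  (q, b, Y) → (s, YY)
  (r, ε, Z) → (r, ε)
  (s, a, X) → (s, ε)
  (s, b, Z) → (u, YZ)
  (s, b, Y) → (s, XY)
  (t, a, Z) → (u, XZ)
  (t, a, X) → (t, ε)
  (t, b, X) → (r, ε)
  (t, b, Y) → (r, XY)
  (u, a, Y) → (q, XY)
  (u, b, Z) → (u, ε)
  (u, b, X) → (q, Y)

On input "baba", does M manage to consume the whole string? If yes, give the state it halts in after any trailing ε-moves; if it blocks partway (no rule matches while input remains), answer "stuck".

(p, baba, Z)
  ε-move, top Z: go to s, push YYZ → (s, baba, YYZ)
  read b, top Y: go to s, push XY → (s, aba, XYYZ)
  read a, top X: go to s, push ε → (s, ba, YYZ)
  read b, top Y: go to s, push XY → (s, a, XYYZ)
  read a, top X: go to s, push ε → (s, ε, YYZ)
All input consumed; M is in state s.

s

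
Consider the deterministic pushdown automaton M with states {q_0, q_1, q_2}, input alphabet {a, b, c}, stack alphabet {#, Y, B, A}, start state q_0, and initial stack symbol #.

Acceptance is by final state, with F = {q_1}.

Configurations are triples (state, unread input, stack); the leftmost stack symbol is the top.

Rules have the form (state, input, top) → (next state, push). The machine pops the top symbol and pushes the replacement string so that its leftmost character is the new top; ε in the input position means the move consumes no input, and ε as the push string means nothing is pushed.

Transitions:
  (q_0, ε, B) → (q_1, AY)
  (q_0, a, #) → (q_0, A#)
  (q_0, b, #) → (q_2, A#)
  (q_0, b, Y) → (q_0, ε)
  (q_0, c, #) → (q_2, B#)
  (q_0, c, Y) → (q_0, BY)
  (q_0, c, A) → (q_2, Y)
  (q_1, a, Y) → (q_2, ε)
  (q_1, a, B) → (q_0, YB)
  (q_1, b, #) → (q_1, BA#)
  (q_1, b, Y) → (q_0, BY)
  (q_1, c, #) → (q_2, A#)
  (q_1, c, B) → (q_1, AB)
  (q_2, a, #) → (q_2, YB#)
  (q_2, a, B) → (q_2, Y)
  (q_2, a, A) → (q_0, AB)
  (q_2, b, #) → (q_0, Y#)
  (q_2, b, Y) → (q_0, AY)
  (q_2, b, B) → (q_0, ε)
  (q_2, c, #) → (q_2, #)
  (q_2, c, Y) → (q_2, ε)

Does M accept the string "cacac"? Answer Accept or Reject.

(q_0, cacac, #)
  read c, top #: go to q_2, push B# → (q_2, acac, B#)
  read a, top B: go to q_2, push Y → (q_2, cac, Y#)
  read c, top Y: go to q_2, push ε → (q_2, ac, #)
  read a, top #: go to q_2, push YB# → (q_2, c, YB#)
  read c, top Y: go to q_2, push ε → (q_2, ε, B#)
All input consumed; state q_2 ∉ F and no further ε-move applies.

Reject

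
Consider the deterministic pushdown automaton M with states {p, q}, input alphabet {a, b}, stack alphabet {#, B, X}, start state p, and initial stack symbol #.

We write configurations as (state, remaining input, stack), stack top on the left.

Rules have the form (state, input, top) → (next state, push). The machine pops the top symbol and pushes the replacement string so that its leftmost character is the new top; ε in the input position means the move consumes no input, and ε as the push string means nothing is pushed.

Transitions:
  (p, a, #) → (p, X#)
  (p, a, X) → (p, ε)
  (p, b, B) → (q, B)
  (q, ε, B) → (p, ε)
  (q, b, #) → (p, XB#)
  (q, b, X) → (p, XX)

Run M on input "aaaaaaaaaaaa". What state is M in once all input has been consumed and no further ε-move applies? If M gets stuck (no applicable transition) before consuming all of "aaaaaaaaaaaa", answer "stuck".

(p, aaaaaaaaaaaa, #) ⊢ (p, aaaaaaaaaaa, X#) ⊢ (p, aaaaaaaaaa, #) ⊢ (p, aaaaaaaaa, X#) ⊢ (p, aaaaaaaa, #) ⊢ (p, aaaaaaa, X#) ⊢ (p, aaaaaa, #) ⊢ (p, aaaaa, X#) ⊢ (p, aaaa, #) ⊢ (p, aaa, X#) ⊢ (p, aa, #) ⊢ (p, a, X#) ⊢ (p, ε, #)
All input consumed; M is in state p.

p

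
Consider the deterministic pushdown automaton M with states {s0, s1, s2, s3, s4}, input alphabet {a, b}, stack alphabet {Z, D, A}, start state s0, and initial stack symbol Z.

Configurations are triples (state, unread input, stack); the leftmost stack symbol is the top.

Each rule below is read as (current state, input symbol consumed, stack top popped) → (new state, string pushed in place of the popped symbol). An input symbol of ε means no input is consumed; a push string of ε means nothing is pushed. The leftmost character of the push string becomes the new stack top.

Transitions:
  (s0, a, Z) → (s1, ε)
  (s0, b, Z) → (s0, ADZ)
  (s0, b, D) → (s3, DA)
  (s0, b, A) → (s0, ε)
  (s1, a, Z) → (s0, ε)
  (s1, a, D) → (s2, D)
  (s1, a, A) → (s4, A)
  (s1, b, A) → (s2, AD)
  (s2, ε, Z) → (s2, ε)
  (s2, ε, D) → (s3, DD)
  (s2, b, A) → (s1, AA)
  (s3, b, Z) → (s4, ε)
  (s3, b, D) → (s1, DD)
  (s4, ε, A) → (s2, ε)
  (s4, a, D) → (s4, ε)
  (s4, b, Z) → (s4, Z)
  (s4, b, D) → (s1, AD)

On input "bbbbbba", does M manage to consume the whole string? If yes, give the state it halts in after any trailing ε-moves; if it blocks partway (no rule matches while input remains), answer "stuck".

stuck

(s0, bbbbbba, Z) ⊢ (s0, bbbbba, ADZ) ⊢ (s0, bbbba, DZ) ⊢ (s3, bbba, DAZ) ⊢ (s1, bba, DDAZ)
No transition for (s1, b, top D); M blocks with input bba remaining.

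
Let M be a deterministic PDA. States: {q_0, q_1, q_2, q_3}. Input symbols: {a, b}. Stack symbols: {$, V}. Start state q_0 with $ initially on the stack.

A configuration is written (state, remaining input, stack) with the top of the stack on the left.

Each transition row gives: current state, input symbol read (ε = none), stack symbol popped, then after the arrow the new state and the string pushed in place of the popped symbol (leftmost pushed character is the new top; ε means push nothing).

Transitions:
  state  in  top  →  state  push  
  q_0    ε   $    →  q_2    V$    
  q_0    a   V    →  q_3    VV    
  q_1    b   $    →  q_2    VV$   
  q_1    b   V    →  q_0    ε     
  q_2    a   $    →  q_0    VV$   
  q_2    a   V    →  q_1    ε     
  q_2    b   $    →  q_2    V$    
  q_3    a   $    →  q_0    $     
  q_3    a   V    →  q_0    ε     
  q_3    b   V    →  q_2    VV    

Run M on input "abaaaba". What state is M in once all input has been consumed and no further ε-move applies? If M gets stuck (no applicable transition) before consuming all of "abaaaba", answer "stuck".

stuck

(q_0, abaaaba, $)
  ε-move, top $: go to q_2, push V$ → (q_2, abaaaba, V$)
  read a, top V: go to q_1, push ε → (q_1, baaaba, $)
  read b, top $: go to q_2, push VV$ → (q_2, aaaba, VV$)
  read a, top V: go to q_1, push ε → (q_1, aaba, V$)
No transition for (q_1, a, top V); M blocks with input aaba remaining.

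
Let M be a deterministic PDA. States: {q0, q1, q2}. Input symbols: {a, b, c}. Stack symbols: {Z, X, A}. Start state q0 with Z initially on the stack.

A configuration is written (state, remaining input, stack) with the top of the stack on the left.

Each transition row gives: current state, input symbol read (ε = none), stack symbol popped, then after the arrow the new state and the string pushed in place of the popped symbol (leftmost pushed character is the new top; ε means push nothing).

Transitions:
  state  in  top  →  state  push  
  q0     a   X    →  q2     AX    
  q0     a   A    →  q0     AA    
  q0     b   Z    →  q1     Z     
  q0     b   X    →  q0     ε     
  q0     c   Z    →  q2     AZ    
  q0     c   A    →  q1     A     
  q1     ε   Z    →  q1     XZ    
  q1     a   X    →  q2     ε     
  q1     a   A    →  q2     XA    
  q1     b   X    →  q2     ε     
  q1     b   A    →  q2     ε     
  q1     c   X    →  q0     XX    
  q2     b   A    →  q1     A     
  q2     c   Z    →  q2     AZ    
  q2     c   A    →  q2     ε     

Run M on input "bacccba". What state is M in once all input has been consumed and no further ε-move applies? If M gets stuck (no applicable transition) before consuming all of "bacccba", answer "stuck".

q2

(q0, bacccba, Z)
  read b, top Z: go to q1, push Z → (q1, acccba, Z)
  ε-move, top Z: go to q1, push XZ → (q1, acccba, XZ)
  read a, top X: go to q2, push ε → (q2, cccba, Z)
  read c, top Z: go to q2, push AZ → (q2, ccba, AZ)
  read c, top A: go to q2, push ε → (q2, cba, Z)
  read c, top Z: go to q2, push AZ → (q2, ba, AZ)
  read b, top A: go to q1, push A → (q1, a, AZ)
  read a, top A: go to q2, push XA → (q2, ε, XAZ)
All input consumed; M is in state q2.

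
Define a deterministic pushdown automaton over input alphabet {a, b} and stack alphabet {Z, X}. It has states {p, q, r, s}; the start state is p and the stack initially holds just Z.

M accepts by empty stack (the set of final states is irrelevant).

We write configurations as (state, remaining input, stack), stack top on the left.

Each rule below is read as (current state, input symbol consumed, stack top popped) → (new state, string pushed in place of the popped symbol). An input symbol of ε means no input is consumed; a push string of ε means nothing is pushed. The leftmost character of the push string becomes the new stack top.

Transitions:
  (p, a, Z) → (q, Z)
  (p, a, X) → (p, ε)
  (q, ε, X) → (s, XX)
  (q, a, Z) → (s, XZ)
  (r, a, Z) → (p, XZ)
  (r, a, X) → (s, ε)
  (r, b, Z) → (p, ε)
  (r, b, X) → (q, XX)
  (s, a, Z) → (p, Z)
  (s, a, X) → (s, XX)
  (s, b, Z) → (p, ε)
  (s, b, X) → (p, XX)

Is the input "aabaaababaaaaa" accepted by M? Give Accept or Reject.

Reject

(p, aabaaababaaaaa, Z)
  read a, top Z: go to q, push Z → (q, abaaababaaaaa, Z)
  read a, top Z: go to s, push XZ → (s, baaababaaaaa, XZ)
  read b, top X: go to p, push XX → (p, aaababaaaaa, XXZ)
  read a, top X: go to p, push ε → (p, aababaaaaa, XZ)
  read a, top X: go to p, push ε → (p, ababaaaaa, Z)
  read a, top Z: go to q, push Z → (q, babaaaaa, Z)
No transition applies at (q, babaaaaa, Z); input not fully consumed.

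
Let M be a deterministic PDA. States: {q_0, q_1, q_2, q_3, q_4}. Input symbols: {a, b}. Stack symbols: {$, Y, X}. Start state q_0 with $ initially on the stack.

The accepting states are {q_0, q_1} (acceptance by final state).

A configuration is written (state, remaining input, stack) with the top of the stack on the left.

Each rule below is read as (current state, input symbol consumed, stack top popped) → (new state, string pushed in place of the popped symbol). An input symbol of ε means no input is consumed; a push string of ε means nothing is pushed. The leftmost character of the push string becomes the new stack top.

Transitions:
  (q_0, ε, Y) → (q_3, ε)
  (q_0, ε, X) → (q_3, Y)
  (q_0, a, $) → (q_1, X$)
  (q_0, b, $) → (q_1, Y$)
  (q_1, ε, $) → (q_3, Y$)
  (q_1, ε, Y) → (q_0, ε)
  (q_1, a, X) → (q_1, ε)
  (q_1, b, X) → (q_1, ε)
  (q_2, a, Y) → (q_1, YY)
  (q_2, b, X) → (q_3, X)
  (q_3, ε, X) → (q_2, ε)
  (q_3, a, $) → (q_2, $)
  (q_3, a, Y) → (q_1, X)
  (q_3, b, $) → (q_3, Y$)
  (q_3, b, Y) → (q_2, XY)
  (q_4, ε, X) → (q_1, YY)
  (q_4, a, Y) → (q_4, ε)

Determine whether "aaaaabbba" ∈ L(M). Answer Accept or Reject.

(q_0, aaaaabbba, $)
  read a, top $: go to q_1, push X$ → (q_1, aaaabbba, X$)
  read a, top X: go to q_1, push ε → (q_1, aaabbba, $)
  ε-move, top $: go to q_3, push Y$ → (q_3, aaabbba, Y$)
  read a, top Y: go to q_1, push X → (q_1, aabbba, X$)
  read a, top X: go to q_1, push ε → (q_1, abbba, $)
  ε-move, top $: go to q_3, push Y$ → (q_3, abbba, Y$)
  read a, top Y: go to q_1, push X → (q_1, bbba, X$)
  read b, top X: go to q_1, push ε → (q_1, bba, $)
  ε-move, top $: go to q_3, push Y$ → (q_3, bba, Y$)
  read b, top Y: go to q_2, push XY → (q_2, ba, XY$)
  read b, top X: go to q_3, push X → (q_3, a, XY$)
  ε-move, top X: go to q_2, push ε → (q_2, a, Y$)
  read a, top Y: go to q_1, push YY → (q_1, ε, YY$)
All input consumed; state q_1 ∈ F.

Accept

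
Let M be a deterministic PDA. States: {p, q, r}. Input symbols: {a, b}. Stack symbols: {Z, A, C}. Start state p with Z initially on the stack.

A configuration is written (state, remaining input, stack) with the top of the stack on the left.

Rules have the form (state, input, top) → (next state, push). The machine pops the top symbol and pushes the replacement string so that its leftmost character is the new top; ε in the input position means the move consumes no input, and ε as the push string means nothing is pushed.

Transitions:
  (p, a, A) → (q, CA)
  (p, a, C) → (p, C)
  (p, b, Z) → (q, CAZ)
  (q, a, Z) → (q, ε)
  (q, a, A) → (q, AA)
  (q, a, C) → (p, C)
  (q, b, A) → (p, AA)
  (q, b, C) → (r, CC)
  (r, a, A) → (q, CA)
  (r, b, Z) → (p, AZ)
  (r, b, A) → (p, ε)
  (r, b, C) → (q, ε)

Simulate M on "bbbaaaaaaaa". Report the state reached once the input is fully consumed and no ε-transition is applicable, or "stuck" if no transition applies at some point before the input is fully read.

(p, bbbaaaaaaaa, Z)
  read b, top Z: go to q, push CAZ → (q, bbaaaaaaaa, CAZ)
  read b, top C: go to r, push CC → (r, baaaaaaaa, CCAZ)
  read b, top C: go to q, push ε → (q, aaaaaaaa, CAZ)
  read a, top C: go to p, push C → (p, aaaaaaa, CAZ)
  read a, top C: go to p, push C → (p, aaaaaa, CAZ)
  read a, top C: go to p, push C → (p, aaaaa, CAZ)
  read a, top C: go to p, push C → (p, aaaa, CAZ)
  read a, top C: go to p, push C → (p, aaa, CAZ)
  read a, top C: go to p, push C → (p, aa, CAZ)
  read a, top C: go to p, push C → (p, a, CAZ)
  read a, top C: go to p, push C → (p, ε, CAZ)
All input consumed; M is in state p.

p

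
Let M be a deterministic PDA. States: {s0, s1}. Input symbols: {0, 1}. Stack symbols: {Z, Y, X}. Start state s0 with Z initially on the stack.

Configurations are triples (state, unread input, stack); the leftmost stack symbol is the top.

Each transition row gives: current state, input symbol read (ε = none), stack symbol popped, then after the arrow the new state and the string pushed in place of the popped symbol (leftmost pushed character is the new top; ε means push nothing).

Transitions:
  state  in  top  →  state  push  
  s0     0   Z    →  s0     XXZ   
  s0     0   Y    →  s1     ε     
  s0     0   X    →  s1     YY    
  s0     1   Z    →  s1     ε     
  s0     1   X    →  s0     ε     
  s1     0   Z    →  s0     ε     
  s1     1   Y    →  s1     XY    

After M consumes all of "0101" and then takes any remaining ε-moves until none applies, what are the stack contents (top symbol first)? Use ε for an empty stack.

XYYZ

(s0, 0101, Z) ⊢ (s0, 101, XXZ) ⊢ (s0, 01, XZ) ⊢ (s1, 1, YYZ) ⊢ (s1, ε, XYYZ)
All input consumed in state s1 with stack XYYZ.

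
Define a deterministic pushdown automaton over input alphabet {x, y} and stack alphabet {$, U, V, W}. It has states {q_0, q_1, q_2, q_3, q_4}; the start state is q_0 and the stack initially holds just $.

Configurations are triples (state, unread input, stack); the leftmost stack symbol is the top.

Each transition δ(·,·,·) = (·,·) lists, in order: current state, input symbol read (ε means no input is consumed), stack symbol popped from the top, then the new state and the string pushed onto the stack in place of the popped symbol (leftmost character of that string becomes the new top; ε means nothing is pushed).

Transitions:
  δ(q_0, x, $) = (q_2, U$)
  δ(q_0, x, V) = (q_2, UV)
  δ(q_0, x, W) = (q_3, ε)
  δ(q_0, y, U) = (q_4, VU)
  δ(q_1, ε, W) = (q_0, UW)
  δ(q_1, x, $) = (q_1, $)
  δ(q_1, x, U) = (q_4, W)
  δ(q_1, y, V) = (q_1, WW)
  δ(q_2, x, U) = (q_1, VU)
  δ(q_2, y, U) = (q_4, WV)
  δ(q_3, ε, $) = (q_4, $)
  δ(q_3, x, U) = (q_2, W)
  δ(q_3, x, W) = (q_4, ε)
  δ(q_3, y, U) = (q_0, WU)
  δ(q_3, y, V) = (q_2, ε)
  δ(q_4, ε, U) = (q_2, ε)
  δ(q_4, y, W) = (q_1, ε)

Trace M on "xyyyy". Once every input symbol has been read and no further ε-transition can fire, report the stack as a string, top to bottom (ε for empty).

VUWW$

(q_0, xyyyy, $) ⊢ (q_2, yyyy, U$) ⊢ (q_4, yyy, WV$) ⊢ (q_1, yy, V$) ⊢ (q_1, y, WW$) ⊢ (q_0, y, UWW$) ⊢ (q_4, ε, VUWW$)
All input consumed in state q_4 with stack VUWW$.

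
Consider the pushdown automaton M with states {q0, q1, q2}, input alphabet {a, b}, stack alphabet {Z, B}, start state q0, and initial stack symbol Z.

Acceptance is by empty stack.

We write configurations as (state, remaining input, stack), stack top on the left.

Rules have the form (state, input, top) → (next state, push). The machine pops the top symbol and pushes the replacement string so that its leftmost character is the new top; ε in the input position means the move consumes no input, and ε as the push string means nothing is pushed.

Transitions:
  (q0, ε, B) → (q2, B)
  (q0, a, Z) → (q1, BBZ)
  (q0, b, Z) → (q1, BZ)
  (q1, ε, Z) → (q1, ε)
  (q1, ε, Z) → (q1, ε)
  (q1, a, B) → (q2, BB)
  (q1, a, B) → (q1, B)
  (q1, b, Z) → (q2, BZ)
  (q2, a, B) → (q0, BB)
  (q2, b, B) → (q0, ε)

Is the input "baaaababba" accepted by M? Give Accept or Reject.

No computation consumes all input and empties the stack.

Reject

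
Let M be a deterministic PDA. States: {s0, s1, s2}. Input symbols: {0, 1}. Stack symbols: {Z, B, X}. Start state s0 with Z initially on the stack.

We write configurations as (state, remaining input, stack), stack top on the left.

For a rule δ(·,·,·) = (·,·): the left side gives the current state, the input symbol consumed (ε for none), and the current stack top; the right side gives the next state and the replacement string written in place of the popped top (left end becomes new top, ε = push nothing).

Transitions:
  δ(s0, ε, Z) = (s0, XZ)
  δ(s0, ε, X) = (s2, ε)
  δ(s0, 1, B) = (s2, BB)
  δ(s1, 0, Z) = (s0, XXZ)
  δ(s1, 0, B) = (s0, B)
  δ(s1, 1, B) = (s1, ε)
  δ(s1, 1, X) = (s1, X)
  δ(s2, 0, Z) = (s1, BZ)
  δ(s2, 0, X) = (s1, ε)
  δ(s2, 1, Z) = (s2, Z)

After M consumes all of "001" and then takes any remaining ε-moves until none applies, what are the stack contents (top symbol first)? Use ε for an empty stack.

(s0, 001, Z)
  ε-move, top Z: go to s0, push XZ → (s0, 001, XZ)
  ε-move, top X: go to s2, push ε → (s2, 001, Z)
  read 0, top Z: go to s1, push BZ → (s1, 01, BZ)
  read 0, top B: go to s0, push B → (s0, 1, BZ)
  read 1, top B: go to s2, push BB → (s2, ε, BBZ)
All input consumed in state s2 with stack BBZ.

BBZ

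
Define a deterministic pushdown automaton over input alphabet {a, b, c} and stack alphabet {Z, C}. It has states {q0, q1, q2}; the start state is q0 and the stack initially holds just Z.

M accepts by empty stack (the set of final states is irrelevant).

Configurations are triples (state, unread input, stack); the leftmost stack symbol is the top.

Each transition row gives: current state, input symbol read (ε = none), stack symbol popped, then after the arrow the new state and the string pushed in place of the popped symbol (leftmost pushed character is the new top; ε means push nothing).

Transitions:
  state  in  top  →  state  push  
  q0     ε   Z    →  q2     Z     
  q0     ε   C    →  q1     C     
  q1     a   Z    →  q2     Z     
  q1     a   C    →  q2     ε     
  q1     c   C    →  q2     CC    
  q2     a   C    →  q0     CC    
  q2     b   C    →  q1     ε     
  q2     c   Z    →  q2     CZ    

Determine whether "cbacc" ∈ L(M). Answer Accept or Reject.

(q0, cbacc, Z)
  ε-move, top Z: go to q2, push Z → (q2, cbacc, Z)
  read c, top Z: go to q2, push CZ → (q2, bacc, CZ)
  read b, top C: go to q1, push ε → (q1, acc, Z)
  read a, top Z: go to q2, push Z → (q2, cc, Z)
  read c, top Z: go to q2, push CZ → (q2, c, CZ)
No transition applies at (q2, c, CZ); input not fully consumed.

Reject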